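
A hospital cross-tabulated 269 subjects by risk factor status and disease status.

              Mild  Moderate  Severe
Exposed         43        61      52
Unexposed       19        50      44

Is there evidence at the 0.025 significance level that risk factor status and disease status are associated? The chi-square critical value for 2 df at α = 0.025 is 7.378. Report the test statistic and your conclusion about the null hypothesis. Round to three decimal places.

4.283; fail to reject H₀

Row totals: 156, 113. Column totals: 62, 111, 96. Grand total N = 269.
Expected counts (row total × column total / N):
  Exposed, Mild: 156×62/269 = 35.9554
  Exposed, Moderate: 156×111/269 = 64.3717
  Exposed, Severe: 156×96/269 = 55.6729
  Unexposed, Mild: 113×62/269 = 26.0446
  Unexposed, Moderate: 113×111/269 = 46.6283
  Unexposed, Severe: 113×96/269 = 40.3271
Contributions (O − E)²/E:
  (43 − 35.9554)²/35.9554 = 1.3802
  (61 − 64.3717)²/64.3717 = 0.1766
  (52 − 55.6729)²/55.6729 = 0.2423
  (19 − 26.0446)²/26.0446 = 1.9054
  (50 − 46.6283)²/46.6283 = 0.2438
  (44 − 40.3271)²/40.3271 = 0.3345
χ² = 1.3802 + 0.1766 + 0.2423 + 1.9054 + 0.2438 + 0.3345 = 4.283
df = (2−1)(3−1) = 2. Since 4.283 < 7.378, fail to reject the null hypothesis of independence at α = 0.025.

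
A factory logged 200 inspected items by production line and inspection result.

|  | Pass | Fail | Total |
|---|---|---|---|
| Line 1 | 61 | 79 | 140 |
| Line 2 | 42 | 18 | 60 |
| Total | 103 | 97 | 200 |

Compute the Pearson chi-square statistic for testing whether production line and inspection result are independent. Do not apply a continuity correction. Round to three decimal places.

11.745

Grand total N = 200.
Expected counts (row total × column total / N):
  Line 1, Pass: 140×103/200 = 72.1000
  Line 1, Fail: 140×97/200 = 67.9000
  Line 2, Pass: 60×103/200 = 30.9000
  Line 2, Fail: 60×97/200 = 29.1000
Contributions (O − E)²/E:
  (61 − 72.1000)²/72.1000 = 1.7089
  (79 − 67.9000)²/67.9000 = 1.8146
  (42 − 30.9000)²/30.9000 = 3.9874
  (18 − 29.1000)²/29.1000 = 4.2340
χ² = 1.7089 + 1.8146 + 3.9874 + 4.2340 = 11.745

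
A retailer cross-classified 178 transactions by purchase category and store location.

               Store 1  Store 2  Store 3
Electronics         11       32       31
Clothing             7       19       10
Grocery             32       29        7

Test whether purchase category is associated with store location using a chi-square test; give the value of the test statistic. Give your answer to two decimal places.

28.03

Row totals: 74, 36, 68. Column totals: 50, 80, 48. Grand total N = 178.
Expected counts (row total × column total / N):
  Electronics, Store 1: 74×50/178 = 20.787
  Electronics, Store 2: 74×80/178 = 33.258
  Electronics, Store 3: 74×48/178 = 19.955
  Clothing, Store 1: 36×50/178 = 10.112
  Clothing, Store 2: 36×80/178 = 16.180
  Clothing, Store 3: 36×48/178 = 9.708
  Grocery, Store 1: 68×50/178 = 19.101
  Grocery, Store 2: 68×80/178 = 30.562
  Grocery, Store 3: 68×48/178 = 18.337
Contributions (O − E)²/E:
  (11 − 20.787)²/20.787 = 4.6079
  (32 − 33.258)²/33.258 = 0.0476
  (31 − 19.955)²/19.955 = 6.1134
  (7 − 10.112)²/10.112 = 0.9577
  (19 − 16.180)²/16.180 = 0.4915
  (10 − 9.708)²/9.708 = 0.0088
  (32 − 19.101)²/19.101 = 8.7108
  (29 − 30.562)²/30.562 = 0.0798
  (7 − 18.337)²/18.337 = 7.0092
χ² = 4.6079 + 0.0476 + 6.1134 + 0.9577 + 0.4915 + 0.0088 + 8.7108 + 0.0798 + 7.0092 = 28.03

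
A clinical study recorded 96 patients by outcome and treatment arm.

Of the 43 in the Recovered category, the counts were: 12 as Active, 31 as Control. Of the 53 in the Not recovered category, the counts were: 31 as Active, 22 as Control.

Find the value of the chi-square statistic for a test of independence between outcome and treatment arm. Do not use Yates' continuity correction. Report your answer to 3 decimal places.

Row totals: 43, 53. Column totals: 43, 53. Grand total N = 96.
Expected counts (row total × column total / N):
  Recovered, Active: 43×43/96 = 19.2604
  Recovered, Control: 43×53/96 = 23.7396
  Not recovered, Active: 53×43/96 = 23.7396
  Not recovered, Control: 53×53/96 = 29.2604
Contributions (O − E)²/E:
  (12 − 19.2604)²/19.2604 = 2.7369
  (31 − 23.7396)²/23.7396 = 2.2205
  (31 − 23.7396)²/23.7396 = 2.2205
  (22 − 29.2604)²/29.2604 = 1.8015
χ² = 2.7369 + 2.2205 + 2.2205 + 1.8015 = 8.979

8.979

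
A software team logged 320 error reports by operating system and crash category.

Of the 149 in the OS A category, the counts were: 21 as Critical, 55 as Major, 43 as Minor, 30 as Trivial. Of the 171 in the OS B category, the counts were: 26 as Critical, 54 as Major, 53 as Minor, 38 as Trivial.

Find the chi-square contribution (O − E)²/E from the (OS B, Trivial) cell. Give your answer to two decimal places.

Row total (OS B) = 171; column total (Trivial) = 68; N = 320.
Expected count E = 171 × 68 / 320 = 36.337.
Contribution = (O − E)²/E = (38 − 36.337)² / 36.337 = 0.08.

0.08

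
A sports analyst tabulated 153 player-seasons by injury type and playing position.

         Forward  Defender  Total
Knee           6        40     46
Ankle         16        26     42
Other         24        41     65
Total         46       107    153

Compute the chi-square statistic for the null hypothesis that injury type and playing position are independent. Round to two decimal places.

9.08

Grand total N = 153.
Expected counts (row total × column total / N):
  Knee, Forward: 46×46/153 = 13.830
  Knee, Defender: 46×107/153 = 32.170
  Ankle, Forward: 42×46/153 = 12.627
  Ankle, Defender: 42×107/153 = 29.373
  Other, Forward: 65×46/153 = 19.542
  Other, Defender: 65×107/153 = 45.458
Contributions (O − E)²/E:
  (6 − 13.830)²/13.830 = 4.4330
  (40 − 32.170)²/32.170 = 1.9058
  (16 − 12.627)²/12.627 = 0.9010
  (26 − 29.373)²/29.373 = 0.3873
  (24 − 19.542)²/19.542 = 1.0170
  (41 − 45.458)²/45.458 = 0.4372
χ² = 4.4330 + 1.9058 + 0.9010 + 0.3873 + 1.0170 + 0.4372 = 9.08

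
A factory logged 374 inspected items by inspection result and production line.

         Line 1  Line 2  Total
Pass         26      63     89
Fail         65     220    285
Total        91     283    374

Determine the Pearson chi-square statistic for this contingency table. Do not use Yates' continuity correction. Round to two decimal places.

1.51

Grand total N = 374.
Expected counts (row total × column total / N):
  Pass, Line 1: 89×91/374 = 21.655
  Pass, Line 2: 89×283/374 = 67.345
  Fail, Line 1: 285×91/374 = 69.345
  Fail, Line 2: 285×283/374 = 215.655
Contributions (O − E)²/E:
  (26 − 21.655)²/21.655 = 0.8718
  (63 − 67.345)²/67.345 = 0.2803
  (65 − 69.345)²/69.345 = 0.2722
  (220 − 215.655)²/215.655 = 0.0875
χ² = 0.8718 + 0.2803 + 0.2722 + 0.0875 = 1.51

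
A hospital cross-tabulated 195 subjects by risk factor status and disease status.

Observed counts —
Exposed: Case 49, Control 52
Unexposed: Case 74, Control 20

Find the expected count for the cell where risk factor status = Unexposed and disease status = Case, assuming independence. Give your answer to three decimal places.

59.292

Row total (Unexposed) = 94; column total (Case) = 123; grand total N = 195.
Expected count = (row total × column total) / N = 94 × 123 / 195 = 59.292.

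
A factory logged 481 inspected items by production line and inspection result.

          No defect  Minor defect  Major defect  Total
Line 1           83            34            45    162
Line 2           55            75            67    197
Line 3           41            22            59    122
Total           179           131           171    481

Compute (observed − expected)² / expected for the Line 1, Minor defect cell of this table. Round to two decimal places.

Row total (Line 1) = 162; column total (Minor defect) = 131; N = 481.
Expected count E = 162 × 131 / 481 = 44.121.
Contribution = (O − E)²/E = (34 − 44.121)² / 44.121 = 2.32.

2.32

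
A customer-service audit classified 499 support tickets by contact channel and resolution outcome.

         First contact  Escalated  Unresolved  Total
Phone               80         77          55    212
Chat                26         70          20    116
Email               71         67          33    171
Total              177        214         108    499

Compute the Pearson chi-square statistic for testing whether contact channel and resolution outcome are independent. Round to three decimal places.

21.853

Grand total N = 499.
Expected counts (row total × column total / N):
  Phone, First contact: 212×177/499 = 75.1984
  Phone, Escalated: 212×214/499 = 90.9178
  Phone, Unresolved: 212×108/499 = 45.8838
  Chat, First contact: 116×177/499 = 41.1463
  Chat, Escalated: 116×214/499 = 49.7475
  Chat, Unresolved: 116×108/499 = 25.1062
  Email, First contact: 171×177/499 = 60.6553
  Email, Escalated: 171×214/499 = 73.3347
  Email, Unresolved: 171×108/499 = 37.0100
Contributions (O − E)²/E:
  (80 − 75.1984)²/75.1984 = 0.3066
  (77 − 90.9178)²/90.9178 = 2.1306
  (55 − 45.8838)²/45.8838 = 1.8112
  (26 − 41.1463)²/41.1463 = 5.5755
  (70 − 49.7475)²/49.7475 = 8.2449
  (20 − 25.1062)²/25.1062 = 1.0385
  (71 − 60.6553)²/60.6553 = 1.7643
  (67 − 73.3347)²/73.3347 = 0.5472
  (33 − 37.0100)²/37.0100 = 0.4345
χ² = 0.3066 + 2.1306 + 1.8112 + 5.5755 + 8.2449 + 1.0385 + 1.7643 + 0.5472 + 0.4345 = 21.853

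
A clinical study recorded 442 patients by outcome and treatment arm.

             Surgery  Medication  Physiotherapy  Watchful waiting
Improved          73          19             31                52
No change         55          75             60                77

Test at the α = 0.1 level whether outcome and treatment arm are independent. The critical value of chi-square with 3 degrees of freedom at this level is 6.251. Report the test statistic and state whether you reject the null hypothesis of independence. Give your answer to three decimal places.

32.227; reject H₀

Row totals: 175, 267. Column totals: 128, 94, 91, 129. Grand total N = 442.
Expected counts (row total × column total / N):
  Improved, Surgery: 175×128/442 = 50.6787
  Improved, Medication: 175×94/442 = 37.2172
  Improved, Physiotherapy: 175×91/442 = 36.0294
  Improved, Watchful waiting: 175×129/442 = 51.0747
  No change, Surgery: 267×128/442 = 77.3213
  No change, Medication: 267×94/442 = 56.7828
  No change, Physiotherapy: 267×91/442 = 54.9706
  No change, Watchful waiting: 267×129/442 = 77.9253
Contributions (O − E)²/E:
  (73 − 50.6787)²/50.6787 = 9.8314
  (19 − 37.2172)²/37.2172 = 8.9170
  (31 − 36.0294)²/36.0294 = 0.7021
  (52 − 51.0747)²/51.0747 = 0.0168
  (55 − 77.3213)²/77.3213 = 6.4438
  (75 − 56.7828)²/56.7828 = 5.8445
  (60 − 54.9706)²/54.9706 = 0.4602
  (77 − 77.9253)²/77.9253 = 0.0110
χ² = 9.8314 + 8.9170 + 0.7021 + 0.0168 + 6.4438 + 5.8445 + 0.4602 + 0.0110 = 32.227
df = (2−1)(4−1) = 3. Since 32.227 > 6.251, reject the null hypothesis of independence at α = 0.1.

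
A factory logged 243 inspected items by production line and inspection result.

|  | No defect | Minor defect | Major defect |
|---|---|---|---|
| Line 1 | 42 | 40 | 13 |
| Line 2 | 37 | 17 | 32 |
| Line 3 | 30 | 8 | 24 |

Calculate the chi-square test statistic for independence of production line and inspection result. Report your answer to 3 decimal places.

26.548

Row totals: 95, 86, 62. Column totals: 109, 65, 69. Grand total N = 243.
Expected counts (row total × column total / N):
  Line 1, No defect: 95×109/243 = 42.6132
  Line 1, Minor defect: 95×65/243 = 25.4115
  Line 1, Major defect: 95×69/243 = 26.9753
  Line 2, No defect: 86×109/243 = 38.5761
  Line 2, Minor defect: 86×65/243 = 23.0041
  Line 2, Major defect: 86×69/243 = 24.4198
  Line 3, No defect: 62×109/243 = 27.8107
  Line 3, Minor defect: 62×65/243 = 16.5844
  Line 3, Major defect: 62×69/243 = 17.6049
Contributions (O − E)²/E:
  (42 − 42.6132)²/42.6132 = 0.0088
  (40 − 25.4115)²/25.4115 = 8.3751
  (13 − 26.9753)²/26.9753 = 7.2403
  (37 − 38.5761)²/38.5761 = 0.0644
  (17 − 23.0041)²/23.0041 = 1.5671
  (32 − 24.4198)²/24.4198 = 2.3530
  (30 − 27.8107)²/27.8107 = 0.1723
  (8 − 16.5844)²/16.5844 = 4.4434
  (24 − 17.6049)²/17.6049 = 2.3231
χ² = 0.0088 + 8.3751 + 7.2403 + 0.0644 + 1.5671 + 2.3530 + 0.1723 + 4.4434 + 2.3231 = 26.548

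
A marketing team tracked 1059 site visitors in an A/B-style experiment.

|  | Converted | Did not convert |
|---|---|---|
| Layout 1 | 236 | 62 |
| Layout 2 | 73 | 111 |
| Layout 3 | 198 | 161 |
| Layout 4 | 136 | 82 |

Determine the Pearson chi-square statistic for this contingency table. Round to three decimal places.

Row totals: 298, 184, 359, 218. Column totals: 643, 416. Grand total N = 1059.
Expected counts (row total × column total / N):
  Layout 1, Converted: 298×643/1059 = 180.9386
  Layout 1, Did not convert: 298×416/1059 = 117.0614
  Layout 2, Converted: 184×643/1059 = 111.7205
  Layout 2, Did not convert: 184×416/1059 = 72.2795
  Layout 3, Converted: 359×643/1059 = 217.9764
  Layout 3, Did not convert: 359×416/1059 = 141.0236
  Layout 4, Converted: 218×643/1059 = 132.3645
  Layout 4, Did not convert: 218×416/1059 = 85.6355
Contributions (O − E)²/E:
  (236 − 180.9386)²/180.9386 = 16.7557
  (62 − 117.0614)²/117.0614 = 25.8989
  (73 − 111.7205)²/111.7205 = 13.4199
  (111 − 72.2795)²/72.2795 = 20.7428
  (198 − 217.9764)²/217.9764 = 1.8307
  (161 − 141.0236)²/141.0236 = 2.8297
  (136 − 132.3645)²/132.3645 = 0.0999
  (82 − 85.6355)²/85.6355 = 0.1543
χ² = 16.7557 + 25.8989 + 13.4199 + 20.7428 + 1.8307 + 2.8297 + 0.0999 + 0.1543 = 81.732

81.732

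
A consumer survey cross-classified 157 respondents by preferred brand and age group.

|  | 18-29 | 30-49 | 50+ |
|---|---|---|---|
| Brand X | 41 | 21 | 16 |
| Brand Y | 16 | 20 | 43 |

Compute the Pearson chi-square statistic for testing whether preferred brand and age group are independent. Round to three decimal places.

Row totals: 78, 79. Column totals: 57, 41, 59. Grand total N = 157.
Expected counts (row total × column total / N):
  Brand X, 18-29: 78×57/157 = 28.3185
  Brand X, 30-49: 78×41/157 = 20.3694
  Brand X, 50+: 78×59/157 = 29.3121
  Brand Y, 18-29: 79×57/157 = 28.6815
  Brand Y, 30-49: 79×41/157 = 20.6306
  Brand Y, 50+: 79×59/157 = 29.6879
Contributions (O − E)²/E:
  (41 − 28.3185)²/28.3185 = 5.6790
  (21 − 20.3694)²/20.3694 = 0.0195
  (16 − 29.3121)²/29.3121 = 6.0457
  (16 − 28.6815)²/28.6815 = 5.6071
  (20 − 20.6306)²/20.6306 = 0.0193
  (43 − 29.6879)²/29.6879 = 5.9692
χ² = 5.6790 + 0.0195 + 6.0457 + 5.6071 + 0.0193 + 5.9692 = 23.340

23.340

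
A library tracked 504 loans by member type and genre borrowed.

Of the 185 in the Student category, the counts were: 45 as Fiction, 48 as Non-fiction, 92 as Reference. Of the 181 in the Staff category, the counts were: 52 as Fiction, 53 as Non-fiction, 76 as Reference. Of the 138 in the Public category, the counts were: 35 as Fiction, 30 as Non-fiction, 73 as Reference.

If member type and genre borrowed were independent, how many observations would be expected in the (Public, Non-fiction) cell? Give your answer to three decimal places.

Row total (Public) = 138; column total (Non-fiction) = 131; grand total N = 504.
Expected count = (row total × column total) / N = 138 × 131 / 504 = 35.869.

35.869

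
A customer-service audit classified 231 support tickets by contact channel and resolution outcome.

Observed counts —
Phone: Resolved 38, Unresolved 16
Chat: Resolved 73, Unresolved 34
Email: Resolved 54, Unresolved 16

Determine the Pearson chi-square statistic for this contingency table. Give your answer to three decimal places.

Row totals: 54, 107, 70. Column totals: 165, 66. Grand total N = 231.
Expected counts (row total × column total / N):
  Phone, Resolved: 54×165/231 = 38.5714
  Phone, Unresolved: 54×66/231 = 15.4286
  Chat, Resolved: 107×165/231 = 76.4286
  Chat, Unresolved: 107×66/231 = 30.5714
  Email, Resolved: 70×165/231 = 50.0000
  Email, Unresolved: 70×66/231 = 20.0000
Contributions (O − E)²/E:
  (38 − 38.5714)²/38.5714 = 0.0085
  (16 − 15.4286)²/15.4286 = 0.0212
  (73 − 76.4286)²/76.4286 = 0.1538
  (34 − 30.5714)²/30.5714 = 0.3845
  (54 − 50.0000)²/50.0000 = 0.3200
  (16 − 20.0000)²/20.0000 = 0.8000
χ² = 0.0085 + 0.0212 + 0.1538 + 0.3845 + 0.3200 + 0.8000 = 1.688

1.688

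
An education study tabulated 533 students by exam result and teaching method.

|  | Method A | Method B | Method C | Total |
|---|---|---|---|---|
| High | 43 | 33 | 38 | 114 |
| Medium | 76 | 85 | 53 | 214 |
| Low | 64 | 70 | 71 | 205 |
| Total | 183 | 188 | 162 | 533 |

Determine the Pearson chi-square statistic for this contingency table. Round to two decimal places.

Grand total N = 533.
Expected counts (row total × column total / N):
  High, Method A: 114×183/533 = 39.141
  High, Method B: 114×188/533 = 40.210
  High, Method C: 114×162/533 = 34.649
  Medium, Method A: 214×183/533 = 73.475
  Medium, Method B: 214×188/533 = 75.482
  Medium, Method C: 214×162/533 = 65.043
  Low, Method A: 205×183/533 = 70.385
  Low, Method B: 205×188/533 = 72.308
  Low, Method C: 205×162/533 = 62.308
Contributions (O − E)²/E:
  (43 − 39.141)²/39.141 = 0.3805
  (33 − 40.210)²/40.210 = 1.2928
  (38 − 34.649)²/34.649 = 0.3241
  (76 − 73.475)²/73.475 = 0.0868
  (85 − 75.482)²/75.482 = 1.2002
  (53 − 65.043)²/65.043 = 2.2298
  (64 − 70.385)²/70.385 = 0.5792
  (70 − 72.308)²/72.308 = 0.0737
  (71 − 62.308)²/62.308 = 1.2125
χ² = 0.3805 + 1.2928 + 0.3241 + 0.0868 + 1.2002 + 2.2298 + 0.5792 + 0.0737 + 1.2125 = 7.38

7.38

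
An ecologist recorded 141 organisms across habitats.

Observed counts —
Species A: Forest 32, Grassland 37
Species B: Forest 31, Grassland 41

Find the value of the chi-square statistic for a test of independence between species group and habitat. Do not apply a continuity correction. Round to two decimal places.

Row totals: 69, 72. Column totals: 63, 78. Grand total N = 141.
Expected counts (row total × column total / N):
  Species A, Forest: 69×63/141 = 30.830
  Species A, Grassland: 69×78/141 = 38.170
  Species B, Forest: 72×63/141 = 32.170
  Species B, Grassland: 72×78/141 = 39.830
Contributions (O − E)²/E:
  (32 − 30.830)²/30.830 = 0.0444
  (37 − 38.170)²/38.170 = 0.0359
  (31 − 32.170)²/32.170 = 0.0426
  (41 − 39.830)²/39.830 = 0.0344
χ² = 0.0444 + 0.0359 + 0.0426 + 0.0344 = 0.16

0.16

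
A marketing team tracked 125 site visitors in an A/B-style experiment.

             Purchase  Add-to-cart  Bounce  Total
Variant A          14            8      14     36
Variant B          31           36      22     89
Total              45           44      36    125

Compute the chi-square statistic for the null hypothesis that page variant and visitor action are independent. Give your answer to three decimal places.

Grand total N = 125.
Expected counts (row total × column total / N):
  Variant A, Purchase: 36×45/125 = 12.9600
  Variant A, Add-to-cart: 36×44/125 = 12.6720
  Variant A, Bounce: 36×36/125 = 10.3680
  Variant B, Purchase: 89×45/125 = 32.0400
  Variant B, Add-to-cart: 89×44/125 = 31.3280
  Variant B, Bounce: 89×36/125 = 25.6320
Contributions (O − E)²/E:
  (14 − 12.9600)²/12.9600 = 0.0835
  (8 − 12.6720)²/12.6720 = 1.7225
  (14 − 10.3680)²/10.3680 = 1.2723
  (31 − 32.0400)²/32.0400 = 0.0338
  (36 − 31.3280)²/31.3280 = 0.6967
  (22 − 25.6320)²/25.6320 = 0.5146
χ² = 0.0835 + 1.7225 + 1.2723 + 0.0338 + 0.6967 + 0.5146 = 4.323

4.323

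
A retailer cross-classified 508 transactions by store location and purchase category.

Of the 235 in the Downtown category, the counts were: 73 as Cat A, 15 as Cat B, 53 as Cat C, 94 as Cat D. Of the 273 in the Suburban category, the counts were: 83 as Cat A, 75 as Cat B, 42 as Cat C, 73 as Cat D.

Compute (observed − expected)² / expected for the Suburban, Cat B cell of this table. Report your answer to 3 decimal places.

Row total (Suburban) = 273; column total (Cat B) = 90; N = 508.
Expected count E = 273 × 90 / 508 = 48.3661.
Contribution = (O − E)²/E = (75 − 48.3661)² / 48.3661 = 14.667.

14.667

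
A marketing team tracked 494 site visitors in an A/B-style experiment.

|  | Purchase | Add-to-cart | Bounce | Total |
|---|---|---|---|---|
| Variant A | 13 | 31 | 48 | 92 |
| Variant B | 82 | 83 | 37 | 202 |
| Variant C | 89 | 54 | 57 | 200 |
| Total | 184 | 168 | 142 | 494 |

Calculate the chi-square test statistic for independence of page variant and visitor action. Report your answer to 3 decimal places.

47.715

Grand total N = 494.
Expected counts (row total × column total / N):
  Variant A, Purchase: 92×184/494 = 34.26721
  Variant A, Add-to-cart: 92×168/494 = 31.28745
  Variant A, Bounce: 92×142/494 = 26.44534
  Variant B, Purchase: 202×184/494 = 75.23887
  Variant B, Add-to-cart: 202×168/494 = 68.69636
  Variant B, Bounce: 202×142/494 = 58.06478
  Variant C, Purchase: 200×184/494 = 74.49393
  Variant C, Add-to-cart: 200×168/494 = 68.01619
  Variant C, Bounce: 200×142/494 = 57.48988
Contributions (O − E)²/E:
  (13 − 34.26721)²/34.26721 = 13.1990
  (31 − 31.28745)²/31.28745 = 0.0026
  (48 − 26.44534)²/26.44534 = 17.5684
  (82 − 75.23887)²/75.23887 = 0.6076
  (83 − 68.69636)²/68.69636 = 2.9782
  (37 − 58.06478)²/58.06478 = 7.6419
  (89 − 74.49393)²/74.49393 = 2.8247
  (54 − 68.01619)²/68.01619 = 2.8883
  (57 − 57.48988)²/57.48988 = 0.0042
χ² = 13.1990 + 0.0026 + 17.5684 + 0.6076 + 2.9782 + 7.6419 + 2.8247 + 2.8883 + 0.0042 = 47.715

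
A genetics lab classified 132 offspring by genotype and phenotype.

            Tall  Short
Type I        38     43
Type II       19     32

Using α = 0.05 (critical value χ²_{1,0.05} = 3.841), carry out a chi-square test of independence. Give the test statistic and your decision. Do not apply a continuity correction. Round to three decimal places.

Row totals: 81, 51. Column totals: 57, 75. Grand total N = 132.
Expected counts (row total × column total / N):
  Type I, Tall: 81×57/132 = 34.9773
  Type I, Short: 81×75/132 = 46.0227
  Type II, Tall: 51×57/132 = 22.0227
  Type II, Short: 51×75/132 = 28.9773
Contributions (O − E)²/E:
  (38 − 34.9773)²/34.9773 = 0.2612
  (43 − 46.0227)²/46.0227 = 0.1985
  (19 − 22.0227)²/22.0227 = 0.4149
  (32 − 28.9773)²/28.9773 = 0.3153
χ² = 0.2612 + 0.1985 + 0.4149 + 0.3153 = 1.190
df = (2−1)(2−1) = 1. Since 1.190 < 3.841, fail to reject the null hypothesis of independence at α = 0.05.

1.190; fail to reject H₀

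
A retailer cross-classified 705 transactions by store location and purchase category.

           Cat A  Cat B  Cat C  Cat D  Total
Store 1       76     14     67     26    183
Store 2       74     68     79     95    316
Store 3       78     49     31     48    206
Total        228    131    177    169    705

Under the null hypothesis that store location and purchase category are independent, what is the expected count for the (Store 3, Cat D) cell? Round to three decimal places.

49.382

Row total (Store 3) = 206; column total (Cat D) = 169; grand total N = 705.
Expected count = (row total × column total) / N = 206 × 169 / 705 = 49.382.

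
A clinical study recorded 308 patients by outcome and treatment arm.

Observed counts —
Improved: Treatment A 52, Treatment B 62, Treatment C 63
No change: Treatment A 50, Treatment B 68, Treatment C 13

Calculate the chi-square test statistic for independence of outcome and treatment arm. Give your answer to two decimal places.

26.94

Row totals: 177, 131. Column totals: 102, 130, 76. Grand total N = 308.
Expected counts (row total × column total / N):
  Improved, Treatment A: 177×102/308 = 58.617
  Improved, Treatment B: 177×130/308 = 74.708
  Improved, Treatment C: 177×76/308 = 43.675
  No change, Treatment A: 131×102/308 = 43.383
  No change, Treatment B: 131×130/308 = 55.292
  No change, Treatment C: 131×76/308 = 32.325
Contributions (O − E)²/E:
  (52 − 58.617)²/58.617 = 0.7470
  (62 − 74.708)²/74.708 = 2.1617
  (63 − 43.675)²/43.675 = 8.5508
  (50 − 43.383)²/43.383 = 1.0093
  (68 − 55.292)²/55.292 = 2.9207
  (13 − 32.325)²/32.325 = 11.5532
χ² = 0.7470 + 2.1617 + 8.5508 + 1.0093 + 2.9207 + 11.5532 = 26.94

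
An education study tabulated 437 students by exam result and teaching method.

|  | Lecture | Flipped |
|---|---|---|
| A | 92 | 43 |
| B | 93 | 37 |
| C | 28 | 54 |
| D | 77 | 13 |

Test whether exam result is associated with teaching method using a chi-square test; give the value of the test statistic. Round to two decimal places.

54.73

Row totals: 135, 130, 82, 90. Column totals: 290, 147. Grand total N = 437.
Expected counts (row total × column total / N):
  A, Lecture: 135×290/437 = 89.588
  A, Flipped: 135×147/437 = 45.412
  B, Lecture: 130×290/437 = 86.270
  B, Flipped: 130×147/437 = 43.730
  C, Lecture: 82×290/437 = 54.416
  C, Flipped: 82×147/437 = 27.584
  D, Lecture: 90×290/437 = 59.725
  D, Flipped: 90×147/437 = 30.275
Contributions (O − E)²/E:
  (92 − 89.588)²/89.588 = 0.0649
  (43 − 45.412)²/45.412 = 0.1281
  (93 − 86.270)²/86.270 = 0.5250
  (37 − 43.730)²/43.730 = 1.0357
  (28 − 54.416)²/54.416 = 12.8235
  (54 − 27.584)²/27.584 = 25.2975
  (77 − 59.725)²/59.725 = 4.9967
  (13 − 30.275)²/30.275 = 9.8572
χ² = 0.0649 + 0.1281 + 0.5250 + 1.0357 + 12.8235 + 25.2975 + 4.9967 + 9.8572 = 54.73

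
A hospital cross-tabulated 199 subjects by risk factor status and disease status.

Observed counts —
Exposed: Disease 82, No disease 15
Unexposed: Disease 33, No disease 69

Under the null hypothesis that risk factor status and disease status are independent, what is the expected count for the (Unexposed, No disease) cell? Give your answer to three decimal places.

Row total (Unexposed) = 102; column total (No disease) = 84; grand total N = 199.
Expected count = (row total × column total) / N = 102 × 84 / 199 = 43.055.

43.055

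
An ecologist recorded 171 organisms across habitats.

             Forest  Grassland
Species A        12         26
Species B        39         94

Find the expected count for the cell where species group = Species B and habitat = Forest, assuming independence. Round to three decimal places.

39.667

Row total (Species B) = 133; column total (Forest) = 51; grand total N = 171.
Expected count = (row total × column total) / N = 133 × 51 / 171 = 39.667.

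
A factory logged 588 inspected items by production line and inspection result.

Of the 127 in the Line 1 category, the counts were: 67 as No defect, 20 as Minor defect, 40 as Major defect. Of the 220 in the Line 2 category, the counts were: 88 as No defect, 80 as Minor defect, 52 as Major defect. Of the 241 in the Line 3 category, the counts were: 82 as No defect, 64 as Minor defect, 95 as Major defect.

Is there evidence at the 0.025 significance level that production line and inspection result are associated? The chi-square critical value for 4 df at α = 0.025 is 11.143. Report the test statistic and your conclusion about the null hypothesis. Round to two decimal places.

28.79; reject H₀

Row totals: 127, 220, 241. Column totals: 237, 164, 187. Grand total N = 588.
Expected counts (row total × column total / N):
  Line 1, No defect: 127×237/588 = 51.189
  Line 1, Minor defect: 127×164/588 = 35.422
  Line 1, Major defect: 127×187/588 = 40.389
  Line 2, No defect: 220×237/588 = 88.673
  Line 2, Minor defect: 220×164/588 = 61.361
  Line 2, Major defect: 220×187/588 = 69.966
  Line 3, No defect: 241×237/588 = 97.138
  Line 3, Minor defect: 241×164/588 = 67.218
  Line 3, Major defect: 241×187/588 = 76.645
Contributions (O − E)²/E:
  (67 − 51.189)²/51.189 = 4.8836
  (20 − 35.422)²/35.422 = 6.7144
  (40 − 40.389)²/40.389 = 0.0037
  (88 − 88.673)²/88.673 = 0.0051
  (80 − 61.361)²/61.361 = 5.6618
  (52 − 69.966)²/69.966 = 4.6133
  (82 − 97.138)²/97.138 = 2.3591
  (64 − 67.218)²/67.218 = 0.1541
  (95 − 76.645)²/76.645 = 4.3957
χ² = 4.8836 + 6.7144 + 0.0037 + 0.0051 + 5.6618 + 4.6133 + 2.3591 + 0.1541 + 4.3957 = 28.79
df = (3−1)(3−1) = 4. Since 28.79 > 11.143, reject the null hypothesis of independence at α = 0.025.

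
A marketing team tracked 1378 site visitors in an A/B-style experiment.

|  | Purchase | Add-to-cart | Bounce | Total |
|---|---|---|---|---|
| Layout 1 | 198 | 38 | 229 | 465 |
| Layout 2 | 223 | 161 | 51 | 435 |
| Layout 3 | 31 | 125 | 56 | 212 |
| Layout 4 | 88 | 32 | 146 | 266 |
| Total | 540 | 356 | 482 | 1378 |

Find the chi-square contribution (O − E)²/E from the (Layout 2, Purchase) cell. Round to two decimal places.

16.19

Row total (Layout 2) = 435; column total (Purchase) = 540; N = 1378.
Expected count E = 435 × 540 / 1378 = 170.464.
Contribution = (O − E)²/E = (223 − 170.464)² / 170.464 = 16.19.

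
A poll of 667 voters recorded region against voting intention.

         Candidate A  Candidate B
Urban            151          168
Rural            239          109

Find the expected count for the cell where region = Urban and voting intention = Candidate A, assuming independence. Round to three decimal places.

Row total (Urban) = 319; column total (Candidate A) = 390; grand total N = 667.
Expected count = (row total × column total) / N = 319 × 390 / 667 = 186.522.

186.522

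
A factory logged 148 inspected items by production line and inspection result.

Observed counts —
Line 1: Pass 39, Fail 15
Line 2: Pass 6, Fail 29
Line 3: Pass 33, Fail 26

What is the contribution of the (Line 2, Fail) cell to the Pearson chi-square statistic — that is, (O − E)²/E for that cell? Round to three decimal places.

9.357

Row total (Line 2) = 35; column total (Fail) = 70; N = 148.
Expected count E = 35 × 70 / 148 = 16.5541.
Contribution = (O − E)²/E = (29 − 16.5541)² / 16.5541 = 9.357.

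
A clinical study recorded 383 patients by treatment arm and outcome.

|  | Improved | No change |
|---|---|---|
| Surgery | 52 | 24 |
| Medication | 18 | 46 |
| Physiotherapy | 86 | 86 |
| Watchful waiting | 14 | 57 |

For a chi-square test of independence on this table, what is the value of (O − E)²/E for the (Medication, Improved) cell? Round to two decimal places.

3.81

Row total (Medication) = 64; column total (Improved) = 170; N = 383.
Expected count E = 64 × 170 / 383 = 28.407.
Contribution = (O − E)²/E = (18 − 28.407)² / 28.407 = 3.81.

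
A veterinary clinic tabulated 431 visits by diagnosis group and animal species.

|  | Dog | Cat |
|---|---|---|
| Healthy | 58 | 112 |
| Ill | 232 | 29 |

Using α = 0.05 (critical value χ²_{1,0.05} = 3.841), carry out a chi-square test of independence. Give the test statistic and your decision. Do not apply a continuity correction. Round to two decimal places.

140.30; reject H₀

Row totals: 170, 261. Column totals: 290, 141. Grand total N = 431.
Expected counts (row total × column total / N):
  Healthy, Dog: 170×290/431 = 114.385
  Healthy, Cat: 170×141/431 = 55.615
  Ill, Dog: 261×290/431 = 175.615
  Ill, Cat: 261×141/431 = 85.385
Contributions (O − E)²/E:
  (58 − 114.385)²/114.385 = 27.7945
  (112 − 55.615)²/55.615 = 57.1657
  (232 − 175.615)²/175.615 = 18.1036
  (29 − 85.385)²/85.385 = 37.2345
χ² = 27.7945 + 57.1657 + 18.1036 + 37.2345 = 140.30
df = (2−1)(2−1) = 1. Since 140.30 > 3.841, reject the null hypothesis of independence at α = 0.05.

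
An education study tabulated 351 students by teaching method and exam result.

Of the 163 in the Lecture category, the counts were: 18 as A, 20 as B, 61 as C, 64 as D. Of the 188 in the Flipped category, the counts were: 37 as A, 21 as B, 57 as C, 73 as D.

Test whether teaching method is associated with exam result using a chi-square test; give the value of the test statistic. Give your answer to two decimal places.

5.56

Row totals: 163, 188. Column totals: 55, 41, 118, 137. Grand total N = 351.
Expected counts (row total × column total / N):
  Lecture, A: 163×55/351 = 25.541
  Lecture, B: 163×41/351 = 19.040
  Lecture, C: 163×118/351 = 54.798
  Lecture, D: 163×137/351 = 63.621
  Flipped, A: 188×55/351 = 29.459
  Flipped, B: 188×41/351 = 21.960
  Flipped, C: 188×118/351 = 63.202
  Flipped, D: 188×137/351 = 73.379
Contributions (O − E)²/E:
  (18 − 25.541)²/25.541 = 2.2265
  (20 − 19.040)²/19.040 = 0.0484
  (61 − 54.798)²/54.798 = 0.7019
  (64 − 63.621)²/63.621 = 0.0023
  (37 − 29.459)²/29.459 = 1.9304
  (21 − 21.960)²/21.960 = 0.0420
  (57 − 63.202)²/63.202 = 0.6086
  (73 − 73.379)²/73.379 = 0.0020
χ² = 2.2265 + 0.0484 + 0.7019 + 0.0023 + 1.9304 + 0.0420 + 0.6086 + 0.0020 = 5.56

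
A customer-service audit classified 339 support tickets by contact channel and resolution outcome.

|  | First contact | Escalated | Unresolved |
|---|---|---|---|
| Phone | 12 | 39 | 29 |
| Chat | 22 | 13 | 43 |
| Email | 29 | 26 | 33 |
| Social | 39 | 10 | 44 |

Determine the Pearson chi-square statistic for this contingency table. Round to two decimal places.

42.41

Row totals: 80, 78, 88, 93. Column totals: 102, 88, 149. Grand total N = 339.
Expected counts (row total × column total / N):
  Phone, First contact: 80×102/339 = 24.0708
  Phone, Escalated: 80×88/339 = 20.7670
  Phone, Unresolved: 80×149/339 = 35.1622
  Chat, First contact: 78×102/339 = 23.4690
  Chat, Escalated: 78×88/339 = 20.2478
  Chat, Unresolved: 78×149/339 = 34.2832
  Email, First contact: 88×102/339 = 26.4779
  Email, Escalated: 88×88/339 = 22.8437
  Email, Unresolved: 88×149/339 = 38.6785
  Social, First contact: 93×102/339 = 27.9823
  Social, Escalated: 93×88/339 = 24.1416
  Social, Unresolved: 93×149/339 = 40.8761
Contributions (O − E)²/E:
  (12 − 24.0708)²/24.0708 = 6.0532
  (39 − 20.7670)²/20.7670 = 16.0082
  (29 − 35.1622)²/35.1622 = 1.0799
  (22 − 23.4690)²/23.4690 = 0.0919
  (13 − 20.2478)²/20.2478 = 2.5944
  (43 − 34.2832)²/34.2832 = 2.2163
  (29 − 26.4779)²/26.4779 = 0.2402
  (26 − 22.8437)²/22.8437 = 0.4361
  (33 − 38.6785)²/38.6785 = 0.8337
  (39 − 27.9823)²/27.9823 = 4.3381
  (10 − 24.1416)²/24.1416 = 8.2838
  (44 − 40.8761)²/40.8761 = 0.2387
χ² = 6.0532 + 16.0082 + 1.0799 + 0.0919 + 2.5944 + 2.2163 + 0.2402 + 0.4361 + 0.8337 + 4.3381 + 8.2838 + 0.2387 = 42.41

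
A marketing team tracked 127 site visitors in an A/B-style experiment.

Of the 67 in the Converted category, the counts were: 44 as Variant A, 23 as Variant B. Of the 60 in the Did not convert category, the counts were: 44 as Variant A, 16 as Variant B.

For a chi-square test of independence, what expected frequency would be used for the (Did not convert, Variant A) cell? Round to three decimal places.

41.575

Row total (Did not convert) = 60; column total (Variant A) = 88; grand total N = 127.
Expected count = (row total × column total) / N = 60 × 88 / 127 = 41.575.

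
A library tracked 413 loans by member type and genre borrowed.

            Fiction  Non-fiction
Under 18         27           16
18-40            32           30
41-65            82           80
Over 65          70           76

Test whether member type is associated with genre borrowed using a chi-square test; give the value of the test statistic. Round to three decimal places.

2.955

Row totals: 43, 62, 162, 146. Column totals: 211, 202. Grand total N = 413.
Expected counts (row total × column total / N):
  Under 18, Fiction: 43×211/413 = 21.9685
  Under 18, Non-fiction: 43×202/413 = 21.0315
  18-40, Fiction: 62×211/413 = 31.6755
  18-40, Non-fiction: 62×202/413 = 30.3245
  41-65, Fiction: 162×211/413 = 82.7651
  41-65, Non-fiction: 162×202/413 = 79.2349
  Over 65, Fiction: 146×211/413 = 74.5908
  Over 65, Non-fiction: 146×202/413 = 71.4092
Contributions (O − E)²/E:
  (27 − 21.9685)²/21.9685 = 1.1524
  (16 − 21.0315)²/21.0315 = 1.2037
  (32 − 31.6755)²/31.6755 = 0.0033
  (30 − 30.3245)²/30.3245 = 0.0035
  (82 − 82.7651)²/82.7651 = 0.0071
  (80 − 79.2349)²/79.2349 = 0.0074
  (70 − 74.5908)²/74.5908 = 0.2825
  (76 − 71.4092)²/71.4092 = 0.2951
χ² = 1.1524 + 1.2037 + 0.0033 + 0.0035 + 0.0071 + 0.0074 + 0.2825 + 0.2951 = 2.955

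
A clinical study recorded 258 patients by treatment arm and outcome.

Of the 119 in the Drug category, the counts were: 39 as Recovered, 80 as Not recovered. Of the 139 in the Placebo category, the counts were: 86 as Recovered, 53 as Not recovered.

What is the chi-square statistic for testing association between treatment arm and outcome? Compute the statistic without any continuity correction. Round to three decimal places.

21.733

Row totals: 119, 139. Column totals: 125, 133. Grand total N = 258.
Expected counts (row total × column total / N):
  Drug, Recovered: 119×125/258 = 57.6550
  Drug, Not recovered: 119×133/258 = 61.3450
  Placebo, Recovered: 139×125/258 = 67.3450
  Placebo, Not recovered: 139×133/258 = 71.6550
Contributions (O − E)²/E:
  (39 − 57.6550)²/57.6550 = 6.0361
  (80 − 61.3450)²/61.3450 = 5.6730
  (86 − 67.3450)²/67.3450 = 5.1676
  (53 − 71.6550)²/71.6550 = 4.8567
χ² = 6.0361 + 5.6730 + 5.1676 + 4.8567 = 21.733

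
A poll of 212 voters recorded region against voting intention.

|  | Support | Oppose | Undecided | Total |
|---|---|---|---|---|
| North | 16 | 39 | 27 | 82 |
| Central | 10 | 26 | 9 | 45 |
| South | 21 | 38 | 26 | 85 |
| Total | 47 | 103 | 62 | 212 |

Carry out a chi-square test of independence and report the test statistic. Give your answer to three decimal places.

3.319

Grand total N = 212.
Expected counts (row total × column total / N):
  North, Support: 82×47/212 = 18.1792
  North, Oppose: 82×103/212 = 39.8396
  North, Undecided: 82×62/212 = 23.9811
  Central, Support: 45×47/212 = 9.9764
  Central, Oppose: 45×103/212 = 21.8632
  Central, Undecided: 45×62/212 = 13.1604
  South, Support: 85×47/212 = 18.8443
  South, Oppose: 85×103/212 = 41.2972
  South, Undecided: 85×62/212 = 24.8585
Contributions (O − E)²/E:
  (16 − 18.1792)²/18.1792 = 0.2612
  (39 − 39.8396)²/39.8396 = 0.0177
  (27 − 23.9811)²/23.9811 = 0.3800
  (10 − 9.9764)²/9.9764 = 0.0001
  (26 − 21.8632)²/21.8632 = 0.7827
  (9 − 13.1604)²/13.1604 = 1.3152
  (21 − 18.8443)²/18.8443 = 0.2466
  (38 − 41.2972)²/41.2972 = 0.2633
  (26 − 24.8585)²/24.8585 = 0.0524
χ² = 0.2612 + 0.0177 + 0.3800 + 0.0001 + 0.7827 + 1.3152 + 0.2466 + 0.2633 + 0.0524 = 3.319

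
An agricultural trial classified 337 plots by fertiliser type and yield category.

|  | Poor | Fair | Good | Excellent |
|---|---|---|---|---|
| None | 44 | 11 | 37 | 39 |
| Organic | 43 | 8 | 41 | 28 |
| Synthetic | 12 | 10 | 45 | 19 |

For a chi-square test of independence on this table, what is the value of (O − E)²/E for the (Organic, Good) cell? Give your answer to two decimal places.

0.18

Row total (Organic) = 120; column total (Good) = 123; N = 337.
Expected count E = 120 × 123 / 337 = 43.798.
Contribution = (O − E)²/E = (41 − 43.798)² / 43.798 = 0.18.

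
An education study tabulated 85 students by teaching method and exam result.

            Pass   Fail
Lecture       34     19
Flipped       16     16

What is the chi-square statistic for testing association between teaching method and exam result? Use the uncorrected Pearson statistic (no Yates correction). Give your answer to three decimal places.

Row totals: 53, 32. Column totals: 50, 35. Grand total N = 85.
Expected counts (row total × column total / N):
  Lecture, Pass: 53×50/85 = 31.1765
  Lecture, Fail: 53×35/85 = 21.8235
  Flipped, Pass: 32×50/85 = 18.8235
  Flipped, Fail: 32×35/85 = 13.1765
Contributions (O − E)²/E:
  (34 − 31.1765)²/31.1765 = 0.2557
  (19 − 21.8235)²/21.8235 = 0.3653
  (16 − 18.8235)²/18.8235 = 0.4235
  (16 − 13.1765)²/13.1765 = 0.6050
χ² = 0.2557 + 0.3653 + 0.4235 + 0.6050 = 1.650

1.650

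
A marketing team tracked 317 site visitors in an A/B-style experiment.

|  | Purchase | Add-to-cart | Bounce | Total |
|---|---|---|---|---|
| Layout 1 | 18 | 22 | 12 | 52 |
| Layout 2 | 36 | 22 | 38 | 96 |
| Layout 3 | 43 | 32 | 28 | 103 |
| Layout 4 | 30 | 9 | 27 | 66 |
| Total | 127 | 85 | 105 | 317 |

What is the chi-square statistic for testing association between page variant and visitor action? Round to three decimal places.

Grand total N = 317.
Expected counts (row total × column total / N):
  Layout 1, Purchase: 52×127/317 = 20.8328
  Layout 1, Add-to-cart: 52×85/317 = 13.9432
  Layout 1, Bounce: 52×105/317 = 17.2240
  Layout 2, Purchase: 96×127/317 = 38.4606
  Layout 2, Add-to-cart: 96×85/317 = 25.7413
  Layout 2, Bounce: 96×105/317 = 31.7981
  Layout 3, Purchase: 103×127/317 = 41.2650
  Layout 3, Add-to-cart: 103×85/317 = 27.6183
  Layout 3, Bounce: 103×105/317 = 34.1167
  Layout 4, Purchase: 66×127/317 = 26.4416
  Layout 4, Add-to-cart: 66×85/317 = 17.6972
  Layout 4, Bounce: 66×105/317 = 21.8612
Contributions (O − E)²/E:
  (18 − 20.8328)²/20.8328 = 0.3852
  (22 − 13.9432)²/13.9432 = 4.6555
  (12 − 17.2240)²/17.2240 = 1.5844
  (36 − 38.4606)²/38.4606 = 0.1574
  (22 − 25.7413)²/25.7413 = 0.5438
  (38 − 31.7981)²/31.7981 = 1.2096
  (43 − 41.2650)²/41.2650 = 0.0729
  (32 − 27.6183)²/27.6183 = 0.6952
  (28 − 34.1167)²/34.1167 = 1.0966
  (30 − 26.4416)²/26.4416 = 0.4789
  (9 − 17.6972)²/17.6972 = 4.2742
  (27 − 21.8612)²/21.8612 = 1.2080
χ² = 0.3852 + 4.6555 + 1.5844 + 0.1574 + 0.5438 + 1.2096 + 0.0729 + 0.6952 + 1.0966 + 0.4789 + 4.2742 + 1.2080 = 16.362

16.362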